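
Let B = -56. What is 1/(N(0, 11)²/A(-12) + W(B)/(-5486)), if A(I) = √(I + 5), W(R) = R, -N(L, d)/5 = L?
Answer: 2743/28 ≈ 97.964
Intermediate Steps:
N(L, d) = -5*L
A(I) = √(5 + I)
1/(N(0, 11)²/A(-12) + W(B)/(-5486)) = 1/((-5*0)²/(√(5 - 12)) - 56/(-5486)) = 1/(0²/(√(-7)) - 56*(-1/5486)) = 1/(0/((I*√7)) + 28/2743) = 1/(0*(-I*√7/7) + 28/2743) = 1/(0 + 28/2743) = 1/(28/2743) = 2743/28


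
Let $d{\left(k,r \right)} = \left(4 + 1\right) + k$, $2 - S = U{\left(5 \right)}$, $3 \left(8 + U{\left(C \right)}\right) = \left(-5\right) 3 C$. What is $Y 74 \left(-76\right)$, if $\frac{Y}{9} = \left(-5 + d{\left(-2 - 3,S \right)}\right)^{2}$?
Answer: $-1265400$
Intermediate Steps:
$U{\left(C \right)} = -8 - 5 C$ ($U{\left(C \right)} = -8 + \frac{\left(-5\right) 3 C}{3} = -8 + \frac{\left(-15\right) C}{3} = -8 - 5 C$)
$S = 35$ ($S = 2 - \left(-8 - 25\right) = 2 - -33 = 2 + 33 = 35$)
$d{\left(k,r \right)} = 5 + k$
$Y = 225$ ($Y = 9 \left(-5 + \left(5 - 5\right)\right)^{2} = 9 \left(-5 + 0\right)^{2} = 9 \left(-5\right)^{2} = 9 \cdot 25 = 225$)
$Y 74 \left(-76\right) = 225 \cdot 74 \left(-76\right) = 16650 \left(-76\right) = -1265400$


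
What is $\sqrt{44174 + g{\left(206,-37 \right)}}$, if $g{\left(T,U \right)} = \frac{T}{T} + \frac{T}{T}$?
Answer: $4 \sqrt{2761} \approx 210.18$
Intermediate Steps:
$g{\left(T,U \right)} = 2$ ($g{\left(T,U \right)} = 1 + 1 = 2$)
$\sqrt{44174 + g{\left(206,-37 \right)}} = \sqrt{44174 + 2} = \sqrt{44176} = 4 \sqrt{2761}$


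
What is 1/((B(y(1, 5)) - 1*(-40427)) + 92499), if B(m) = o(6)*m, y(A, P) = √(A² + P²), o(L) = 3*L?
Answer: 66463/8834656526 - 9*√26/8834656526 ≈ 7.5178e-6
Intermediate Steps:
B(m) = 18*m (B(m) = (3*6)*m = 18*m)
1/((B(y(1, 5)) - 1*(-40427)) + 92499) = 1/((18*√(1² + 5²) - 1*(-40427)) + 92499) = 1/((18*√(1 + 25) + 40427) + 92499) = 1/((18*√26 + 40427) + 92499) = 1/((40427 + 18*√26) + 92499) = 1/(132926 + 18*√26)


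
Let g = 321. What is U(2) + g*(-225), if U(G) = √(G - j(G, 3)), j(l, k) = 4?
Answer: -72225 + I*√2 ≈ -72225.0 + 1.4142*I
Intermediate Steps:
U(G) = √(-4 + G) (U(G) = √(G - 1*4) = √(G - 4) = √(-4 + G))
U(2) + g*(-225) = √(-4 + 2) + 321*(-225) = √(-2) - 72225 = I*√2 - 72225 = -72225 + I*√2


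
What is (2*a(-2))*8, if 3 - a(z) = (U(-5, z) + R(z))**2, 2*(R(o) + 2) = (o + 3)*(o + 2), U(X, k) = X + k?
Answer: -1248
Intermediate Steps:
R(o) = -2 + (2 + o)*(3 + o)/2 (R(o) = -2 + ((o + 3)*(o + 2))/2 = -2 + ((3 + o)*(2 + o))/2 = -2 + ((2 + o)*(3 + o))/2 = -2 + (2 + o)*(3 + o)/2)
a(z) = 3 - (-4 + z**2/2 + 7*z/2)**2 (a(z) = 3 - ((-5 + z) + (1 + z**2/2 + 5*z/2))**2 = 3 - (-4 + z**2/2 + 7*z/2)**2)
(2*a(-2))*8 = (2*(3 - (-8 + (-2)**2 + 7*(-2))**2/4))*8 = (2*(3 - (-8 + 4 - 14)**2/4))*8 = (2*(3 - 1/4*(-18)**2))*8 = (2*(3 - 1/4*324))*8 = (2*(3 - 81))*8 = (2*(-78))*8 = -156*8 = -1248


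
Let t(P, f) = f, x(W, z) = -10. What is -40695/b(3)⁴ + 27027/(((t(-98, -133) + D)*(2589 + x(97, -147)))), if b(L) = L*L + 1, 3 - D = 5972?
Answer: -2372925353/582854000 ≈ -4.0712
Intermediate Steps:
D = -5969 (D = 3 - 1*5972 = 3 - 5972 = -5969)
b(L) = 1 + L² (b(L) = L² + 1 = 1 + L²)
-40695/b(3)⁴ + 27027/(((t(-98, -133) + D)*(2589 + x(97, -147)))) = -40695/(1 + 3²)⁴ + 27027/(((-133 - 5969)*(2589 - 10))) = -40695/(1 + 9)⁴ + 27027/((-6102*2579)) = -40695/(10⁴) + 27027/(-15737058) = -40695/10000 + 27027*(-1/15737058) = -40695*1/10000 - 1001/582854 = -8139/2000 - 1001/582854 = -2372925353/582854000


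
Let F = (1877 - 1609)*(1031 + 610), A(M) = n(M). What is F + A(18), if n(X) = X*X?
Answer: 440112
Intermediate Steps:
n(X) = X**2
A(M) = M**2
F = 439788 (F = 268*1641 = 439788)
F + A(18) = 439788 + 18**2 = 439788 + 324 = 440112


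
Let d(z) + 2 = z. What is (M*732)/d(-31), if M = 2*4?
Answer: -1952/11 ≈ -177.45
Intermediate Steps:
d(z) = -2 + z
M = 8
(M*732)/d(-31) = (8*732)/(-2 - 31) = 5856/(-33) = 5856*(-1/33) = -1952/11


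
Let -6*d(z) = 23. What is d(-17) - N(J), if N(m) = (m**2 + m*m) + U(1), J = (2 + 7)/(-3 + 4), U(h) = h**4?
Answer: -1001/6 ≈ -166.83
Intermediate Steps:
d(z) = -23/6 (d(z) = -1/6*23 = -23/6)
J = 9 (J = 9/1 = 9*1 = 9)
N(m) = 1 + 2*m**2 (N(m) = (m**2 + m*m) + 1**4 = (m**2 + m**2) + 1 = 2*m**2 + 1 = 1 + 2*m**2)
d(-17) - N(J) = -23/6 - (1 + 2*9**2) = -23/6 - (1 + 2*81) = -23/6 - (1 + 162) = -23/6 - 1*163 = -23/6 - 163 = -1001/6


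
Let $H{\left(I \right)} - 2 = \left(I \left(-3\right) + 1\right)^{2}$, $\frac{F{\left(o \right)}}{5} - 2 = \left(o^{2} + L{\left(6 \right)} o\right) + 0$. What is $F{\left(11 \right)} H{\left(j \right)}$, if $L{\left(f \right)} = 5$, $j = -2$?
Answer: $45390$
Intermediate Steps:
$F{\left(o \right)} = 10 + 5 o^{2} + 25 o$ ($F{\left(o \right)} = 10 + 5 \left(\left(o^{2} + 5 o\right) + 0\right) = 10 + 5 \left(o^{2} + 5 o\right) = 10 + \left(5 o^{2} + 25 o\right) = 10 + 5 o^{2} + 25 o$)
$H{\left(I \right)} = 2 + \left(1 - 3 I\right)^{2}$ ($H{\left(I \right)} = 2 + \left(I \left(-3\right) + 1\right)^{2} = 2 + \left(- 3 I + 1\right)^{2} = 2 + \left(1 - 3 I\right)^{2}$)
$F{\left(11 \right)} H{\left(j \right)} = \left(10 + 5 \cdot 11^{2} + 25 \cdot 11\right) \left(2 + \left(-1 + 3 \left(-2\right)\right)^{2}\right) = \left(10 + 5 \cdot 121 + 275\right) \left(2 + \left(-1 - 6\right)^{2}\right) = \left(10 + 605 + 275\right) \left(2 + \left(-7\right)^{2}\right) = 890 \left(2 + 49\right) = 890 \cdot 51 = 45390$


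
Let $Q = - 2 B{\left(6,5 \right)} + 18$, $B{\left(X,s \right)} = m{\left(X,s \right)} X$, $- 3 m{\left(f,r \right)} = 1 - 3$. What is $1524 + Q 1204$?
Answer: $13564$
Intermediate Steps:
$m{\left(f,r \right)} = \frac{2}{3}$ ($m{\left(f,r \right)} = - \frac{1 - 3}{3} = \left(- \frac{1}{3}\right) \left(-2\right) = \frac{2}{3}$)
$B{\left(X,s \right)} = \frac{2 X}{3}$
$Q = 10$ ($Q = - 2 \cdot \frac{2}{3} \cdot 6 + 18 = \left(-2\right) 4 + 18 = -8 + 18 = 10$)
$1524 + Q 1204 = 1524 + 10 \cdot 1204 = 1524 + 12040 = 13564$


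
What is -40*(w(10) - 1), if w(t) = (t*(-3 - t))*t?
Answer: 52040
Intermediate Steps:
w(t) = t**2*(-3 - t)
-40*(w(10) - 1) = -40*(10**2*(-3 - 1*10) - 1) = -40*(100*(-3 - 10) - 1) = -40*(100*(-13) - 1) = -40*(-1300 - 1) = -40*(-1301) = 52040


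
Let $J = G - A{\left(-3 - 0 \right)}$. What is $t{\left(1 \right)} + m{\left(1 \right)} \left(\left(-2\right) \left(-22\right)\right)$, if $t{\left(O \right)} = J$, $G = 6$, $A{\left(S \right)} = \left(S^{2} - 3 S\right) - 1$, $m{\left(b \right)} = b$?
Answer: $33$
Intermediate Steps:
$A{\left(S \right)} = -1 + S^{2} - 3 S$
$J = -11$ ($J = 6 - \left(-1 + \left(-3 - 0\right)^{2} - 3 \left(-3 - 0\right)\right) = 6 - \left(-1 + \left(-3 + 0\right)^{2} - 3 \left(-3 + 0\right)\right) = 6 - \left(-1 + \left(-3\right)^{2} - -9\right) = 6 - \left(-1 + 9 + 9\right) = 6 - 17 = -11$)
$t{\left(O \right)} = -11$
$t{\left(1 \right)} + m{\left(1 \right)} \left(\left(-2\right) \left(-22\right)\right) = -11 + 1 \left(\left(-2\right) \left(-22\right)\right) = -11 + 1 \cdot 44 = -11 + 44 = 33$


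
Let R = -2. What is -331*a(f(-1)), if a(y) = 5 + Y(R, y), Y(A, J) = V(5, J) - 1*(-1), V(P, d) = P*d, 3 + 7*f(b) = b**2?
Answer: -10592/7 ≈ -1513.1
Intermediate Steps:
f(b) = -3/7 + b**2/7
Y(A, J) = 1 + 5*J (Y(A, J) = 5*J - 1*(-1) = 5*J + 1 = 1 + 5*J)
a(y) = 6 + 5*y (a(y) = 5 + (1 + 5*y) = 6 + 5*y)
-331*a(f(-1)) = -331*(6 + 5*(-3/7 + (1/7)*(-1)**2)) = -331*(6 + 5*(-3/7 + (1/7)*1)) = -331*(6 + 5*(-3/7 + 1/7)) = -331*(6 + 5*(-2/7)) = -331*(6 - 10/7) = -331*32/7 = -10592/7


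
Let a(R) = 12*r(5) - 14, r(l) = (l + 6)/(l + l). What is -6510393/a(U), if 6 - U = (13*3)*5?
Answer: 32551965/4 ≈ 8.1380e+6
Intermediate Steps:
r(l) = (6 + l)/(2*l) (r(l) = (6 + l)/((2*l)) = (6 + l)*(1/(2*l)) = (6 + l)/(2*l))
U = -189 (U = 6 - 13*3*5 = 6 - 39*5 = 6 - 1*195 = 6 - 195 = -189)
a(R) = -⅘ (a(R) = 12*((½)*(6 + 5)/5) - 14 = 12*((½)*(⅕)*11) - 14 = 12*(11/10) - 14 = 66/5 - 14 = -⅘)
-6510393/a(U) = -6510393/(-⅘) = -6510393*(-5/4) = 32551965/4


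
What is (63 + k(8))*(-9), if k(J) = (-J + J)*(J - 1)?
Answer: -567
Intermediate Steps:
k(J) = 0 (k(J) = 0*(-1 + J) = 0)
(63 + k(8))*(-9) = (63 + 0)*(-9) = 63*(-9) = -567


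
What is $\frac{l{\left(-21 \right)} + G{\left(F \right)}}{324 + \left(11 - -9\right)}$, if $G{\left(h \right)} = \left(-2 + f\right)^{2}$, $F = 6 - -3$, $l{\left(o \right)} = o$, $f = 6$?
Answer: $- \frac{5}{344} \approx -0.014535$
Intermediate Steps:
$F = 9$ ($F = 6 + 3 = 9$)
$G{\left(h \right)} = 16$ ($G{\left(h \right)} = \left(-2 + 6\right)^{2} = 4^{2} = 16$)
$\frac{l{\left(-21 \right)} + G{\left(F \right)}}{324 + \left(11 - -9\right)} = \frac{-21 + 16}{324 + \left(11 - -9\right)} = - \frac{5}{324 + \left(11 + 9\right)} = - \frac{5}{324 + 20} = - \frac{5}{344}$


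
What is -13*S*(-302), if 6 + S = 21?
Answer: 58890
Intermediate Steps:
S = 15 (S = -6 + 21 = 15)
-13*S*(-302) = -13*15*(-302) = -195*(-302) = 58890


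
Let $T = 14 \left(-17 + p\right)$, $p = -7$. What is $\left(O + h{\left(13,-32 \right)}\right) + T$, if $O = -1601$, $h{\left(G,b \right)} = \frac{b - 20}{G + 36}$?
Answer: $- \frac{94965}{49} \approx -1938.1$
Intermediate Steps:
$h{\left(G,b \right)} = \frac{-20 + b}{36 + G}$
$T = -336$ ($T = 14 \left(-17 - 7\right) = 14 \left(-24\right) = -336$)
$\left(O + h{\left(13,-32 \right)}\right) + T = \left(-1601 + \frac{-20 - 32}{36 + 13}\right) - 336 = \left(-1601 + \frac{1}{49} \left(-52\right)\right) - 336 = \left(-1601 - \frac{52}{49}\right) - 336 = - \frac{78501}{49} - 336 = - \frac{94965}{49}$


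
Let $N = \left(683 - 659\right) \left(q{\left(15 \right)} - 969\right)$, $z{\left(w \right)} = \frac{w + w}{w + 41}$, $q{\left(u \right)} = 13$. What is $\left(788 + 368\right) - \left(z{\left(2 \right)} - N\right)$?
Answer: $- \frac{936888}{43} \approx -21788.0$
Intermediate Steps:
$z{\left(w \right)} = \frac{2 w}{41 + w}$
$N = -22944$ ($N = \left(683 - 659\right) \left(13 - 969\right) = 24 \left(-956\right) = -22944$)
$\left(788 + 368\right) - \left(z{\left(2 \right)} - N\right) = \left(788 + 368\right) - \left(2 \cdot 2 \frac{1}{41 + 2} - -22944\right) = 1156 - \left(2 \cdot 2 \cdot \frac{1}{43} + 22944\right) = 1156 - \left(\frac{4}{43} + 22944\right) = 1156 - \frac{986596}{43} = - \frac{936888}{43}$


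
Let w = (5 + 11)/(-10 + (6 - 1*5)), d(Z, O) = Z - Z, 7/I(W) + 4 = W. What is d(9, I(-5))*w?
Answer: 0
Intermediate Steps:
I(W) = 7/(-4 + W)
d(Z, O) = 0
w = -16/9 (w = 16/(-10 + (6 - 5)) = 16/(-10 + 1) = 16/(-9) = 16*(-1/9) = -16/9 ≈ -1.7778)
d(9, I(-5))*w = 0*(-16/9) = 0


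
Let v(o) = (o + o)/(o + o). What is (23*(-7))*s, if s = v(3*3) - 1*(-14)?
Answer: -2415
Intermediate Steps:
v(o) = 1 (v(o) = (2*o)/((2*o)) = (2*o)*(1/(2*o)) = 1)
s = 15 (s = 1 - 1*(-14) = 1 + 14 = 15)
(23*(-7))*s = (23*(-7))*15 = -161*15 = -2415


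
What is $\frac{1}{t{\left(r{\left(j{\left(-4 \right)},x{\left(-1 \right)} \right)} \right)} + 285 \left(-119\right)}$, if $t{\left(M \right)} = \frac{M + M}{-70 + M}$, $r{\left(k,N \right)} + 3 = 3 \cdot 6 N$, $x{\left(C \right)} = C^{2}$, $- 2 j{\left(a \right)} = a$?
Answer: $- \frac{11}{373071} \approx -2.9485 \cdot 10^{-5}$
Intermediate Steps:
$j{\left(a \right)} = - \frac{a}{2}$
$r{\left(k,N \right)} = -3 + 18 N$ ($r{\left(k,N \right)} = -3 + 3 \cdot 6 N = -3 + 18 N$)
$t{\left(M \right)} = \frac{2 M}{-70 + M}$
$\frac{1}{t{\left(r{\left(j{\left(-4 \right)},x{\left(-1 \right)} \right)} \right)} + 285 \left(-119\right)} = \frac{1}{\frac{2 \left(-3 + 18 \left(-1\right)^{2}\right)}{-70 - \left(3 - 18 \left(-1\right)^{2}\right)} + 285 \left(-119\right)} = \frac{1}{\frac{2 \left(-3 + 18 \cdot 1\right)}{-70 + \left(-3 + 18 \cdot 1\right)} - 33915} = \frac{1}{\frac{2 \left(-3 + 18\right)}{-70 + \left(-3 + 18\right)} - 33915} = \frac{1}{2 \cdot 15 \frac{1}{-70 + 15} - 33915} = \frac{1}{2 \cdot 15 \frac{1}{-55} - 33915} = \frac{1}{2 \cdot 15 \left(- \frac{1}{55}\right) - 33915} = \frac{1}{- \frac{6}{11} - 33915} = \frac{1}{- \frac{373071}{11}} = - \frac{11}{373071}$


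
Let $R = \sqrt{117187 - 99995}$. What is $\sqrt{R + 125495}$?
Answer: $\sqrt{125495 + 2 \sqrt{4298}} \approx 354.44$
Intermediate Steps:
$R = 2 \sqrt{4298}$ ($R = \sqrt{17192} = 2 \sqrt{4298} \approx 131.12$)
$\sqrt{R + 125495} = \sqrt{2 \sqrt{4298} + 125495} = \sqrt{125495 + 2 \sqrt{4298}}$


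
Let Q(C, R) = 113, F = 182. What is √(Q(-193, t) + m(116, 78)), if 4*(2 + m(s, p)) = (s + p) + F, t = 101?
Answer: √205 ≈ 14.318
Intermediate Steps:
m(s, p) = 87/2 + p/4 + s/4 (m(s, p) = -2 + ((s + p) + 182)/4 = -2 + ((p + s) + 182)/4 = -2 + (182 + p + s)/4 = -2 + (91/2 + p/4 + s/4) = 87/2 + p/4 + s/4)
√(Q(-193, t) + m(116, 78)) = √(113 + (87/2 + (¼)*78 + (¼)*116)) = √(113 + (87/2 + 39/2 + 29)) = √(113 + 92) = √205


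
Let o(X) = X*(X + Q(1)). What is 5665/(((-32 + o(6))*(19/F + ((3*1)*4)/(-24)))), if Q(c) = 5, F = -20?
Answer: -56650/493 ≈ -114.91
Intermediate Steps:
o(X) = X*(5 + X) (o(X) = X*(X + 5) = X*(5 + X))
5665/(((-32 + o(6))*(19/F + ((3*1)*4)/(-24)))) = 5665/(((-32 + 6*(5 + 6))*(19/(-20) + ((3*1)*4)/(-24)))) = 5665/(((-32 + 6*11)*(19*(-1/20) + (3*4)*(-1/24)))) = 5665/(((-32 + 66)*(-19/20 + 12*(-1/24)))) = 5665/((34*(-19/20 - 1/2))) = 5665/((34*(-29/20))) = 5665/(-493/10) = 5665*(-10/493) = -56650/493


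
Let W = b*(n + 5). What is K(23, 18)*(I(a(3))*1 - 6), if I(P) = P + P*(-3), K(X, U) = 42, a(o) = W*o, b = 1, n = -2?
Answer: -1008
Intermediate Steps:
W = 3 (W = 1*(-2 + 5) = 1*3 = 3)
a(o) = 3*o
I(P) = -2*P (I(P) = P - 3*P = -2*P)
K(23, 18)*(I(a(3))*1 - 6) = 42*(-6*3*1 - 6) = 42*(-2*9*1 - 6) = 42*(-18*1 - 6) = 42*(-18 - 6) = 42*(-24) = -1008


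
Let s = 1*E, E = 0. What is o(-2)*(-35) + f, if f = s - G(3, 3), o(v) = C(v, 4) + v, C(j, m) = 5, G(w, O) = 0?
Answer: -105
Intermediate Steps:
s = 0 (s = 1*0 = 0)
o(v) = 5 + v
f = 0 (f = 0 - 1*0 = 0 + 0 = 0)
o(-2)*(-35) + f = (5 - 2)*(-35) + 0 = 3*(-35) + 0 = -105 + 0 = -105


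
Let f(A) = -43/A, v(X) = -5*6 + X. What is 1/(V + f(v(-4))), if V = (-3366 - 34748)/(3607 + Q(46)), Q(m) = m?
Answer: -124202/1138797 ≈ -0.10906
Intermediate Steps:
v(X) = -30 + X
V = -38114/3653 (V = (-3366 - 34748)/(3607 + 46) = -38114/3653 ≈ -10.434)
1/(V + f(v(-4))) = 1/(-38114/3653 - 43/(-30 - 4)) = 1/(-38114/3653 - 43/(-34)) = 1/(-38114/3653 - 43*(-1/34)) = 1/(-38114/3653 + 43/34) = 1/(-1138797/124202) = -124202/1138797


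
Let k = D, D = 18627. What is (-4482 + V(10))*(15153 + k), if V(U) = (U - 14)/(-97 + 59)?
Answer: -2876569680/19 ≈ -1.5140e+8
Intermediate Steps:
k = 18627
V(U) = 7/19 - U/38 (V(U) = (-14 + U)/(-38) = (-14 + U)*(-1/38) = 7/19 - U/38)
(-4482 + V(10))*(15153 + k) = (-4482 + (7/19 - 1/38*10))*(15153 + 18627) = (-4482 + (7/19 - 5/19))*33780 = (-4482 + 2/19)*33780 = -85156/19*33780 = -2876569680/19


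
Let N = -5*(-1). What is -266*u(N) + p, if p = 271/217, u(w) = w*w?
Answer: -1442779/217 ≈ -6648.8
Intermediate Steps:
N = 5
u(w) = w²
p = 271/217 (p = 271*(1/217) = 271/217 ≈ 1.2488)
-266*u(N) + p = -266*5² + 271/217 = -266*25 + 271/217 = -6650 + 271/217 = -1442779/217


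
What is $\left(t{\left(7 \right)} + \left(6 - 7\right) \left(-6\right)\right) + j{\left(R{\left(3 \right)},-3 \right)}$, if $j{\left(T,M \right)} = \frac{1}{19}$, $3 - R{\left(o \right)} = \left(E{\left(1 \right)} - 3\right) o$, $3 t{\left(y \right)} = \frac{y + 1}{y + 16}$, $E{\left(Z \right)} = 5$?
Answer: $\frac{8087}{1311} \approx 6.1686$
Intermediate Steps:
$t{\left(y \right)} = \frac{1 + y}{3 \left(16 + y\right)}$ ($t{\left(y \right)} = \frac{\left(y + 1\right) \frac{1}{y + 16}}{3} = \frac{\left(1 + y\right) \frac{1}{16 + y}}{3} = \frac{\frac{1}{16 + y} \left(1 + y\right)}{3} = \frac{1 + y}{3 \left(16 + y\right)}$)
$R{\left(o \right)} = 3 - 2 o$ ($R{\left(o \right)} = 3 - \left(5 - 3\right) o = 3 - 2 o$)
$j{\left(T,M \right)} = \frac{1}{19}$
$\left(t{\left(7 \right)} + \left(6 - 7\right) \left(-6\right)\right) + j{\left(R{\left(3 \right)},-3 \right)} = \left(\frac{1 + 7}{3 \left(16 + 7\right)} + \left(6 - 7\right) \left(-6\right)\right) + \frac{1}{19} = \left(\frac{1}{3} \cdot \frac{1}{23} \cdot 8 - -6\right) + \frac{1}{19} = \left(\frac{1}{3} \cdot \frac{1}{23} \cdot 8 + 6\right) + \frac{1}{19} = \left(\frac{8}{69} + 6\right) + \frac{1}{19} = \frac{422}{69} + \frac{1}{19} = \frac{8087}{1311}$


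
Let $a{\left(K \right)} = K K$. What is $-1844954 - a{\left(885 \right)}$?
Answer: $-2628179$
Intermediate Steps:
$a{\left(K \right)} = K^{2}$
$-1844954 - a{\left(885 \right)} = -1844954 - 885^{2} = -1844954 - 783225 = -2628179$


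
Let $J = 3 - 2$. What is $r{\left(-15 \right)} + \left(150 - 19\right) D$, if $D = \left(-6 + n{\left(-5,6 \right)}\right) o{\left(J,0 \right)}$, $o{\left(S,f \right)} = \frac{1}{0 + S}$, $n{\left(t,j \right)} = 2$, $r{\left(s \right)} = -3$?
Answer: $-527$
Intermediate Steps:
$J = 1$ ($J = 3 - 2 = 1$)
$o{\left(S,f \right)} = \frac{1}{S}$
$D = -4$ ($D = \frac{-6 + 2}{1} = \left(-4\right) 1 = -4$)
$r{\left(-15 \right)} + \left(150 - 19\right) D = -3 + \left(150 - 19\right) \left(-4\right) = -3 + 131 \left(-4\right) = -3 - 524 = -527$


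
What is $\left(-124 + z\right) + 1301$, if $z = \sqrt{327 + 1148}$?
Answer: $1177 + 5 \sqrt{59} \approx 1215.4$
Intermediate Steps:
$z = 5 \sqrt{59}$ ($z = \sqrt{1475} = 5 \sqrt{59} \approx 38.406$)
$\left(-124 + z\right) + 1301 = \left(-124 + 5 \sqrt{59}\right) + 1301 = 1177 + 5 \sqrt{59}$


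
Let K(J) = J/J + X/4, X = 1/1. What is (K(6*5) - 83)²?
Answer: 106929/16 ≈ 6683.1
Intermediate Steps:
X = 1
K(J) = 5/4 (K(J) = J/J + 1/4 = 1 + 1*(¼) = 1 + ¼ = 5/4)
(K(6*5) - 83)² = (5/4 - 83)² = (-327/4)² = 106929/16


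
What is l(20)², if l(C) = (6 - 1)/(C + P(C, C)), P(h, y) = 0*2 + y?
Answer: 1/64 ≈ 0.015625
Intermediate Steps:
P(h, y) = y (P(h, y) = 0 + y = y)
l(C) = 5/(2*C) (l(C) = (6 - 1)/(C + C) = 5/((2*C)) = 5*(1/(2*C)) = 5/(2*C))
l(20)² = ((5/2)/20)² = ((5/2)*(1/20))² = (⅛)² = 1/64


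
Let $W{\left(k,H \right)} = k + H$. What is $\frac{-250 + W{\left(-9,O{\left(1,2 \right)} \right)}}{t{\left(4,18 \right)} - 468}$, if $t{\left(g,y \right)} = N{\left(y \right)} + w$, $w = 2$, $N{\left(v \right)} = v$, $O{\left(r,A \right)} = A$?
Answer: $\frac{257}{448} \approx 0.57366$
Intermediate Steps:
$t{\left(g,y \right)} = 2 + y$ ($t{\left(g,y \right)} = y + 2 = 2 + y$)
$W{\left(k,H \right)} = H + k$
$\frac{-250 + W{\left(-9,O{\left(1,2 \right)} \right)}}{t{\left(4,18 \right)} - 468} = \frac{-250 + \left(2 - 9\right)}{\left(2 + 18\right) - 468} = \frac{-250 - 7}{20 - 468} = - \frac{257}{-448} = \left(-257\right) \left(- \frac{1}{448}\right) = \frac{257}{448}$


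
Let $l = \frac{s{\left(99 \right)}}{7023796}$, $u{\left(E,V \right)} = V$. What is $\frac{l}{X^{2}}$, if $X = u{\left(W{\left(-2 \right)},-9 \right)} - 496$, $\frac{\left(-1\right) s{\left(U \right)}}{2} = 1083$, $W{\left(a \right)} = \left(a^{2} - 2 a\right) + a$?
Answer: $- \frac{1083}{895621787450} \approx -1.2092 \cdot 10^{-9}$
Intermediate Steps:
$W{\left(a \right)} = a^{2} - a$
$s{\left(U \right)} = -2166$ ($s{\left(U \right)} = \left(-2\right) 1083 = -2166$)
$l = - \frac{1083}{3511898}$ ($l = - \frac{2166}{7023796} = \left(-2166\right) \frac{1}{7023796} = - \frac{1083}{3511898} \approx -0.00030838$)
$X = -505$ ($X = -9 - 496 = -505$)
$\frac{l}{X^{2}} = - \frac{1083}{3511898 \left(-505\right)^{2}} = - \frac{1083}{3511898 \cdot 255025} = \left(- \frac{1083}{3511898}\right) \frac{1}{255025} = - \frac{1083}{895621787450}$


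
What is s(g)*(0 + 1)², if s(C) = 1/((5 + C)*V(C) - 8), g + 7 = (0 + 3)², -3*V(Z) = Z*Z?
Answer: -3/52 ≈ -0.057692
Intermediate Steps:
V(Z) = -Z²/3 (V(Z) = -Z*Z/3 = -Z²/3)
g = 2 (g = -7 + (0 + 3)² = -7 + 3² = -7 + 9 = 2)
s(C) = 1/(-8 - C²*(5 + C)/3) (s(C) = 1/((5 + C)*(-C²/3) - 8) = 1/(-C²*(5 + C)/3 - 8) = 1/(-8 - C²*(5 + C)/3))
s(g)*(0 + 1)² = (3/(-24 - 1*2³ - 5*2²))*(0 + 1)² = (3/(-24 - 1*8 - 5*4))*1² = (3/(-24 - 8 - 20))*1 = (3/(-52))*1 = (3*(-1/52))*1 = -3/52*1 = -3/52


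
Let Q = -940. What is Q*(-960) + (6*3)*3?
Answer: 902454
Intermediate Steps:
Q*(-960) + (6*3)*3 = -940*(-960) + (6*3)*3 = 902400 + 18*3 = 902400 + 54 = 902454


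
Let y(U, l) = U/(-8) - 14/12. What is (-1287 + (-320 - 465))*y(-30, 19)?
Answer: -16058/3 ≈ -5352.7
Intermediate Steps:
y(U, l) = -7/6 - U/8 (y(U, l) = U*(-1/8) - 14*1/12 = -U/8 - 7/6 = -7/6 - U/8)
(-1287 + (-320 - 465))*y(-30, 19) = (-1287 + (-320 - 465))*(-7/6 - 1/8*(-30)) = (-1287 - 785)*(-7/6 + 15/4) = -2072*31/12 = -16058/3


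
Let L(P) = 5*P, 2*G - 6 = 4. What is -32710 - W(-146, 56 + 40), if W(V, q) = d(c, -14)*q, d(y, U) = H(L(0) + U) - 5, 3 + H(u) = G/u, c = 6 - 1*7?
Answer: -223354/7 ≈ -31908.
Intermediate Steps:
G = 5 (G = 3 + (½)*4 = 3 + 2 = 5)
c = -1 (c = 6 - 7 = -1)
H(u) = -3 + 5/u
d(y, U) = -8 + 5/U (d(y, U) = (-3 + 5/(5*0 + U)) - 5 = (-3 + 5/(0 + U)) - 5 = (-3 + 5/U) - 5 = -8 + 5/U)
W(V, q) = -117*q/14 (W(V, q) = (-8 + 5/(-14))*q = (-8 + 5*(-1/14))*q = (-8 - 5/14)*q = -117*q/14)
-32710 - W(-146, 56 + 40) = -32710 - (-117)*(56 + 40)/14 = -32710 - (-117)*96/14 = -32710 - 1*(-5616/7) = -32710 + 5616/7 = -223354/7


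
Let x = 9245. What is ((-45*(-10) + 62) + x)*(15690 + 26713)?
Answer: 413726071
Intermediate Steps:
((-45*(-10) + 62) + x)*(15690 + 26713) = ((-45*(-10) + 62) + 9245)*(15690 + 26713) = ((450 + 62) + 9245)*42403 = (512 + 9245)*42403 = 9757*42403 = 413726071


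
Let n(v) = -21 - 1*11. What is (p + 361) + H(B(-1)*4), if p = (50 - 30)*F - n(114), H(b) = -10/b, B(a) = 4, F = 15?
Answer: 5539/8 ≈ 692.38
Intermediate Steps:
n(v) = -32 (n(v) = -21 - 11 = -32)
p = 332 (p = (50 - 30)*15 - 1*(-32) = 20*15 + 32 = 300 + 32 = 332)
(p + 361) + H(B(-1)*4) = (332 + 361) - 10/(4*4) = 693 - 10/16 = 693 - 10*1/16 = 693 - 5/8 = 5539/8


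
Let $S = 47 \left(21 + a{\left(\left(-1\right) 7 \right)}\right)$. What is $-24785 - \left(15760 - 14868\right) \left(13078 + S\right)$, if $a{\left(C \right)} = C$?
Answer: $-12277297$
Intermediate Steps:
$S = 658$ ($S = 47 \left(21 - 7\right) = 47 \cdot 14 = 658$)
$-24785 - \left(15760 - 14868\right) \left(13078 + S\right) = -24785 - \left(15760 - 14868\right) \left(13078 + 658\right) = -24785 - 892 \cdot 13736 = -24785 - 12252512 = -12277297$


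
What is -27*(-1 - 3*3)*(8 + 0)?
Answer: 2160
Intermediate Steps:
-27*(-1 - 3*3)*(8 + 0) = -27*(-1 - 9)*8 = -(-270)*8 = -27*(-80) = 2160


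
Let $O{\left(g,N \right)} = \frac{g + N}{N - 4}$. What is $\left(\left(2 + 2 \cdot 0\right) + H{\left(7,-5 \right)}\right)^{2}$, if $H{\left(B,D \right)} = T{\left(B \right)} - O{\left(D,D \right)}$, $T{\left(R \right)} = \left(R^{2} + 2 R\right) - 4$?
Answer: $\frac{290521}{81} \approx 3586.7$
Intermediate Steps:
$O{\left(g,N \right)} = \frac{N + g}{-4 + N}$
$T{\left(R \right)} = -4 + R^{2} + 2 R$
$H{\left(B,D \right)} = -4 + B^{2} + 2 B - \frac{2 D}{-4 + D}$ ($H{\left(B,D \right)} = \left(-4 + B^{2} + 2 B\right) - \frac{D + D}{-4 + D} = \left(-4 + B^{2} + 2 B\right) - \frac{2 D}{-4 + D} = -4 + B^{2} + 2 B - \frac{2 D}{-4 + D}$)
$\left(\left(2 + 2 \cdot 0\right) + H{\left(7,-5 \right)}\right)^{2} = \left(\left(2 + 2 \cdot 0\right) + \frac{\left(-2\right) \left(-5\right) + \left(-4 - 5\right) \left(-4 + 7^{2} + 2 \cdot 7\right)}{-4 - 5}\right)^{2} = \left(\left(2 + 0\right) + \frac{10 - 9 \left(-4 + 49 + 14\right)}{-9}\right)^{2} = \left(2 - \frac{10 - 531}{9}\right)^{2} = \left(2 - - \frac{521}{9}\right)^{2} = \left(2 + \frac{521}{9}\right)^{2} = \left(\frac{539}{9}\right)^{2} = \frac{290521}{81}$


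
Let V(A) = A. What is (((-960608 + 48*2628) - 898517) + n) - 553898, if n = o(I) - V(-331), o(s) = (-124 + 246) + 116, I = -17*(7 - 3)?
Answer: -2286310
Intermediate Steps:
I = -68 (I = -17*4 = -68)
o(s) = 238 (o(s) = 122 + 116 = 238)
n = 569 (n = 238 - 1*(-331) = 238 + 331 = 569)
(((-960608 + 48*2628) - 898517) + n) - 553898 = (((-960608 + 48*2628) - 898517) + 569) - 553898 = (((-960608 + 126144) - 898517) + 569) - 553898 = ((-834464 - 898517) + 569) - 553898 = (-1732981 + 569) - 553898 = -1732412 - 553898 = -2286310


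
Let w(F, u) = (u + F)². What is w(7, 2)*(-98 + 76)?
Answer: -1782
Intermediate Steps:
w(F, u) = (F + u)²
w(7, 2)*(-98 + 76) = (7 + 2)²*(-98 + 76) = 9²*(-22) = 81*(-22) = -1782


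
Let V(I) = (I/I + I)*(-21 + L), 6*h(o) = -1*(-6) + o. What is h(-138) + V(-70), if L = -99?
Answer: 8258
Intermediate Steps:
h(o) = 1 + o/6 (h(o) = (-1*(-6) + o)/6 = (6 + o)/6 = 1 + o/6)
V(I) = -120 - 120*I (V(I) = (I/I + I)*(-21 - 99) = (1 + I)*(-120) = -120 - 120*I)
h(-138) + V(-70) = (1 + (⅙)*(-138)) + (-120 - 120*(-70)) = (1 - 23) + (-120 + 8400) = -22 + 8280 = 8258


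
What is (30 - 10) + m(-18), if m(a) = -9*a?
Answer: 182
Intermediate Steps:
(30 - 10) + m(-18) = (30 - 10) - 9*(-18) = 20 + 162 = 182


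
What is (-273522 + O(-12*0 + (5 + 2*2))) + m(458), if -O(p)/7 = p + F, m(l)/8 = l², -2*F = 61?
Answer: 2809481/2 ≈ 1.4047e+6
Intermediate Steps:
F = -61/2 (F = -½*61 = -61/2 ≈ -30.500)
m(l) = 8*l²
O(p) = 427/2 - 7*p (O(p) = -7*(p - 61/2) = -7*(-61/2 + p) = 427/2 - 7*p)
(-273522 + O(-12*0 + (5 + 2*2))) + m(458) = (-273522 + (427/2 - 7*(-12*0 + (5 + 2*2)))) + 8*458² = (-273522 + (427/2 - 7*(0 + (5 + 4)))) + 8*209764 = (-273522 + (427/2 - 7*(0 + 9))) + 1678112 = (-273522 + (427/2 - 7*9)) + 1678112 = (-273522 + (427/2 - 63)) + 1678112 = (-273522 + 301/2) + 1678112 = -546743/2 + 1678112 = 2809481/2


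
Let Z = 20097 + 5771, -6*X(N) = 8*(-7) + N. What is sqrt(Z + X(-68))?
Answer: sqrt(232998)/3 ≈ 160.90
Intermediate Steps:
X(N) = 28/3 - N/6 (X(N) = -(8*(-7) + N)/6 = -(-56 + N)/6 = 28/3 - N/6)
Z = 25868
sqrt(Z + X(-68)) = sqrt(25868 + (28/3 - 1/6*(-68))) = sqrt(25868 + (28/3 + 34/3)) = sqrt(25868 + 62/3) = sqrt(77666/3) = sqrt(232998)/3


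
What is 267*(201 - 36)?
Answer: 44055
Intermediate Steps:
267*(201 - 36) = 267*165 = 44055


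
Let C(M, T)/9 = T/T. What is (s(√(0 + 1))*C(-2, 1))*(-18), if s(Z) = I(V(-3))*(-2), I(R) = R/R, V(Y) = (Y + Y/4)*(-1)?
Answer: 324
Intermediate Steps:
V(Y) = -5*Y/4 (V(Y) = (Y + Y*(¼))*(-1) = (Y + Y/4)*(-1) = (5*Y/4)*(-1) = -5*Y/4)
C(M, T) = 9 (C(M, T) = 9*(T/T) = 9*1 = 9)
I(R) = 1
s(Z) = -2 (s(Z) = 1*(-2) = -2)
(s(√(0 + 1))*C(-2, 1))*(-18) = -2*9*(-18) = -18*(-18) = 324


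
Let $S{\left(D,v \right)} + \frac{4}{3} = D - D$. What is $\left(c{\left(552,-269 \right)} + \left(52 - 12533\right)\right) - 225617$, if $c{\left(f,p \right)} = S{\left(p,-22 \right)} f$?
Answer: $-238834$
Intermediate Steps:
$S{\left(D,v \right)} = - \frac{4}{3}$ ($S{\left(D,v \right)} = - \frac{4}{3} + \left(D - D\right) = - \frac{4}{3} + 0 = - \frac{4}{3}$)
$c{\left(f,p \right)} = - \frac{4 f}{3}$
$\left(c{\left(552,-269 \right)} + \left(52 - 12533\right)\right) - 225617 = \left(\left(- \frac{4}{3}\right) 552 + \left(52 - 12533\right)\right) - 225617 = \left(-736 + \left(52 - 12533\right)\right) - 225617 = \left(-736 - 12481\right) - 225617 = -13217 - 225617 = -238834$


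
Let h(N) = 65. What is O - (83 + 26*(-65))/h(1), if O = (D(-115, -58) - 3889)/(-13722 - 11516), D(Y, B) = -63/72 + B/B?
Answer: 326481943/13123760 ≈ 24.877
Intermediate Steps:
D(Y, B) = ⅛ (D(Y, B) = -63*1/72 + 1 = -7/8 + 1 = ⅛)
O = 31111/201904 (O = (⅛ - 3889)/(-13722 - 11516) = -31111/8/(-25238) = -31111/8*(-1/25238) = 31111/201904 ≈ 0.15409)
O - (83 + 26*(-65))/h(1) = 31111/201904 - (83 + 26*(-65))/65 = 31111/201904 - (83 - 1690)/65 = 31111/201904 - (-1607)/65 = 31111/201904 - 1*(-1607/65) = 31111/201904 + 1607/65 = 326481943/13123760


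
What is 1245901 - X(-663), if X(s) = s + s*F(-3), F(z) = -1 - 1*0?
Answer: 1245901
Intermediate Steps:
F(z) = -1 (F(z) = -1 + 0 = -1)
X(s) = 0 (X(s) = s + s*(-1) = s - s = 0)
1245901 - X(-663) = 1245901 - 1*0 = 1245901 + 0 = 1245901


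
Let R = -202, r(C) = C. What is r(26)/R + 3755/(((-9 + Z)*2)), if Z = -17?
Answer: -379931/5252 ≈ -72.340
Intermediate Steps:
r(26)/R + 3755/(((-9 + Z)*2)) = 26/(-202) + 3755/(((-9 - 17)*2)) = 26*(-1/202) + 3755/((-26*2)) = -13/101 + 3755/(-52) = -13/101 + 3755*(-1/52) = -13/101 - 3755/52 = -379931/5252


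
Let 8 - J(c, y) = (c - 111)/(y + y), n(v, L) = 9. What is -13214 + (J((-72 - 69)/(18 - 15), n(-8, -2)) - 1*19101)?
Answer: -290684/9 ≈ -32298.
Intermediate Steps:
J(c, y) = 8 - (-111 + c)/(2*y) (J(c, y) = 8 - (c - 111)/(y + y) = 8 - (-111 + c)/(2*y))
-13214 + (J((-72 - 69)/(18 - 15), n(-8, -2)) - 1*19101) = -13214 + ((½)*(111 - (-72 - 69)/(18 - 15) + 16*9)/9 - 1*19101) = -13214 + ((½)*(⅑)*(111 - (-141)/3 + 144) - 19101) = -13214 + ((½)*(⅑)*(111 - 1*(-47) + 144) - 19101) = -13214 + ((½)*(⅑)*(111 + 47 + 144) - 19101) = -13214 + ((½)*(⅑)*302 - 19101) = -13214 + (151/9 - 19101) = -13214 - 171758/9 = -290684/9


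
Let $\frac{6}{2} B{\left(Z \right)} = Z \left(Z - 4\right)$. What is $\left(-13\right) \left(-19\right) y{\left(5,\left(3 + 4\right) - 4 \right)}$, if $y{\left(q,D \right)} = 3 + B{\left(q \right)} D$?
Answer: $1976$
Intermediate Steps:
$B{\left(Z \right)} = \frac{Z \left(-4 + Z\right)}{3}$ ($B{\left(Z \right)} = \frac{Z \left(Z - 4\right)}{3} = \frac{Z \left(-4 + Z\right)}{3}$)
$y{\left(q,D \right)} = 3 + \frac{D q \left(-4 + q\right)}{3}$ ($y{\left(q,D \right)} = 3 + \frac{q \left(-4 + q\right)}{3} D = 3 + \frac{D q \left(-4 + q\right)}{3}$)
$\left(-13\right) \left(-19\right) y{\left(5,\left(3 + 4\right) - 4 \right)} = \left(-13\right) \left(-19\right) \left(3 + \frac{1}{3} \left(\left(3 + 4\right) - 4\right) 5 \left(-4 + 5\right)\right) = 247 \left(3 + \frac{1}{3} \left(7 - 4\right) 5 \cdot 1\right) = 247 \left(3 + \frac{1}{3} \cdot 3 \cdot 5 \cdot 1\right) = 247 \left(3 + 5\right) = 247 \cdot 8 = 1976$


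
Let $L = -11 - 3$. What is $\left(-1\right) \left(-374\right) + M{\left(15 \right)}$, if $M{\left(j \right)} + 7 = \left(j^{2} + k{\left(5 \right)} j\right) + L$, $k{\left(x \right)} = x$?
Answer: $653$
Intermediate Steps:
$L = -14$
$M{\left(j \right)} = -21 + j^{2} + 5 j$ ($M{\left(j \right)} = -7 - \left(14 - j^{2} - 5 j\right) = -7 + \left(-14 + j^{2} + 5 j\right) = -21 + j^{2} + 5 j$)
$\left(-1\right) \left(-374\right) + M{\left(15 \right)} = \left(-1\right) \left(-374\right) + \left(-21 + 15^{2} + 5 \cdot 15\right) = 374 + \left(-21 + 225 + 75\right) = 374 + 279 = 653$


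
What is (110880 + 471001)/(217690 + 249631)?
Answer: 581881/467321 ≈ 1.2451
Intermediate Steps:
(110880 + 471001)/(217690 + 249631) = 581881/467321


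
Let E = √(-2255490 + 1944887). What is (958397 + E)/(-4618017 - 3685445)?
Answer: -958397/8303462 - I*√310603/8303462 ≈ -0.11542 - 6.7119e-5*I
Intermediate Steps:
E = I*√310603 (E = √(-310603) = I*√310603 ≈ 557.32*I)
(958397 + E)/(-4618017 - 3685445) = (958397 + I*√310603)/(-4618017 - 3685445) = (958397 + I*√310603)/(-8303462) = (958397 + I*√310603)*(-1/8303462) = -958397/8303462 - I*√310603/8303462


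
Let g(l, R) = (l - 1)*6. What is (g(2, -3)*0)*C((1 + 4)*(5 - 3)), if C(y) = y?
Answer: 0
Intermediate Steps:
g(l, R) = -6 + 6*l (g(l, R) = (-1 + l)*6 = -6 + 6*l)
(g(2, -3)*0)*C((1 + 4)*(5 - 3)) = ((-6 + 6*2)*0)*((1 + 4)*(5 - 3)) = ((-6 + 12)*0)*(5*2) = (6*0)*10 = 0*10 = 0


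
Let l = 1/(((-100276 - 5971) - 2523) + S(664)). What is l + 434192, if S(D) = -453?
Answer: 47423752815/109223 ≈ 4.3419e+5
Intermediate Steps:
l = -1/109223 (l = 1/(((-100276 - 5971) - 2523) - 453) = 1/((-106247 - 2523) - 453) = 1/(-108770 - 453) = 1/(-109223) = -1/109223 ≈ -9.1556e-6)
l + 434192 = -1/109223 + 434192 = 47423752815/109223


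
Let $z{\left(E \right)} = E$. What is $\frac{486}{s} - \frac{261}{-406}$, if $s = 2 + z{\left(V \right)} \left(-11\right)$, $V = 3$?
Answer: $- \frac{6525}{434} \approx -15.035$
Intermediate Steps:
$s = -31$ ($s = 2 + 3 \left(-11\right) = 2 - 33 = -31$)
$\frac{486}{s} - \frac{261}{-406} = \frac{486}{-31} - \frac{261}{-406} = 486 \left(- \frac{1}{31}\right) - - \frac{9}{14} = - \frac{486}{31} + \frac{9}{14} = - \frac{6525}{434}$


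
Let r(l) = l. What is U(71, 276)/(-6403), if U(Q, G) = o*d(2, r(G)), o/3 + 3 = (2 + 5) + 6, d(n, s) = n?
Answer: -60/6403 ≈ -0.0093706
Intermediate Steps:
o = 30 (o = -9 + 3*((2 + 5) + 6) = -9 + 3*(7 + 6) = -9 + 3*13 = -9 + 39 = 30)
U(Q, G) = 60 (U(Q, G) = 30*2 = 60)
U(71, 276)/(-6403) = 60/(-6403) = 60*(-1/6403) = -60/6403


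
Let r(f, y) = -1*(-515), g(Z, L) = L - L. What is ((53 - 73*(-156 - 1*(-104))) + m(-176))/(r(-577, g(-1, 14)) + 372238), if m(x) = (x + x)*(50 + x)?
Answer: 16067/124251 ≈ 0.12931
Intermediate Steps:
m(x) = 2*x*(50 + x) (m(x) = (2*x)*(50 + x) = 2*x*(50 + x))
g(Z, L) = 0
r(f, y) = 515
((53 - 73*(-156 - 1*(-104))) + m(-176))/(r(-577, g(-1, 14)) + 372238) = ((53 - 73*(-156 - 1*(-104))) + 2*(-176)*(50 - 176))/(515 + 372238) = ((53 - 73*(-156 + 104)) + 2*(-176)*(-126))/372753 = ((53 - 73*(-52)) + 44352)*(1/372753) = ((53 + 3796) + 44352)*(1/372753) = (3849 + 44352)*(1/372753) = 48201*(1/372753) = 16067/124251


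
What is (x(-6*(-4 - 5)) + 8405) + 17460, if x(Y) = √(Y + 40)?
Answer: 25865 + √94 ≈ 25875.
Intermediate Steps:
x(Y) = √(40 + Y)
(x(-6*(-4 - 5)) + 8405) + 17460 = (√(40 - 6*(-4 - 5)) + 8405) + 17460 = (√(40 - 6*(-9)) + 8405) + 17460 = (√(40 + 54) + 8405) + 17460 = (√94 + 8405) + 17460 = (8405 + √94) + 17460 = 25865 + √94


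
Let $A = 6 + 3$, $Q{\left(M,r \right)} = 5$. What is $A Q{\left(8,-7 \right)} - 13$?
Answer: $32$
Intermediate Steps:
$A = 9$
$A Q{\left(8,-7 \right)} - 13 = 9 \cdot 5 - 13 = 45 - 13 = 32$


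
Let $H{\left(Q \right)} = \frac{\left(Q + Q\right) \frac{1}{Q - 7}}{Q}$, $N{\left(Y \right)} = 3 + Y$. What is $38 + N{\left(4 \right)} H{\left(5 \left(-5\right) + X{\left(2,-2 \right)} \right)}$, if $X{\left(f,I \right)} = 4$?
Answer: $\frac{75}{2} \approx 37.5$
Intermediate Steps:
$H{\left(Q \right)} = \frac{2}{-7 + Q}$ ($H{\left(Q \right)} = \frac{2 Q \frac{1}{-7 + Q}}{Q} = \frac{2}{-7 + Q}$)
$38 + N{\left(4 \right)} H{\left(5 \left(-5\right) + X{\left(2,-2 \right)} \right)} = 38 + \left(3 + 4\right) \frac{2}{-7 + \left(5 \left(-5\right) + 4\right)} = 38 + 7 \frac{2}{-7 + \left(-25 + 4\right)} = 38 + 7 \frac{2}{-7 - 21} = 38 + 7 \frac{2}{-28} = 38 + 7 \cdot 2 \left(- \frac{1}{28}\right) = 38 + 7 \left(- \frac{1}{14}\right) = 38 - \frac{1}{2} = \frac{75}{2}$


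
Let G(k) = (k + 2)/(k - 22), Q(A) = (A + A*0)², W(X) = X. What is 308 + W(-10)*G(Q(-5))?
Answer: 218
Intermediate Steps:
Q(A) = A² (Q(A) = (A + 0)² = A²)
G(k) = (2 + k)/(-22 + k)
308 + W(-10)*G(Q(-5)) = 308 - 10*(2 + (-5)²)/(-22 + (-5)²) = 308 - 10*(2 + 25)/(-22 + 25) = 308 - 10*27/3 = 308 - 10*9 = 308 - 90 = 218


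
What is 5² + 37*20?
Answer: 765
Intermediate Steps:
5² + 37*20 = 25 + 740 = 765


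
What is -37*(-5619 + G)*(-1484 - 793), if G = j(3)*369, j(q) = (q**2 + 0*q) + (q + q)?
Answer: -7076916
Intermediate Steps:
j(q) = q**2 + 2*q (j(q) = (q**2 + 0) + 2*q = q**2 + 2*q)
G = 5535 (G = (3*(2 + 3))*369 = (3*5)*369 = 15*369 = 5535)
-37*(-5619 + G)*(-1484 - 793) = -37*(-5619 + 5535)*(-1484 - 793) = -(-3108)*(-2277) = -37*191268 = -7076916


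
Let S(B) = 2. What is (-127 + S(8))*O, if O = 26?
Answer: -3250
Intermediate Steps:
(-127 + S(8))*O = (-127 + 2)*26 = -125*26 = -3250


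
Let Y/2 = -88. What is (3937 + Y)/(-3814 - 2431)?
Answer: -3761/6245 ≈ -0.60224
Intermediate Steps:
Y = -176 (Y = 2*(-88) = -176)
(3937 + Y)/(-3814 - 2431) = (3937 - 176)/(-3814 - 2431) = 3761/(-6245) = 3761*(-1/6245) = -3761/6245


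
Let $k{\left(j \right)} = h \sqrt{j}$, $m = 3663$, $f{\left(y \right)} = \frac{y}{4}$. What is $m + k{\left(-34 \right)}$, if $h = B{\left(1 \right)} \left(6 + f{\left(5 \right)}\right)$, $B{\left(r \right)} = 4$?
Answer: $3663 + 29 i \sqrt{34} \approx 3663.0 + 169.1 i$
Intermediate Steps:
$f{\left(y \right)} = \frac{y}{4}$ ($f{\left(y \right)} = y \frac{1}{4} = \frac{y}{4}$)
$h = 29$ ($h = 4 \left(6 + \frac{1}{4} \cdot 5\right) = 4 \left(6 + \frac{5}{4}\right) = 4 \cdot \frac{29}{4} = 29$)
$k{\left(j \right)} = 29 \sqrt{j}$
$m + k{\left(-34 \right)} = 3663 + 29 \sqrt{-34} = 3663 + 29 i \sqrt{34}$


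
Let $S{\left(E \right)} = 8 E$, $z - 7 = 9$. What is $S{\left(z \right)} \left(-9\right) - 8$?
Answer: $-1160$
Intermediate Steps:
$z = 16$ ($z = 7 + 9 = 16$)
$S{\left(z \right)} \left(-9\right) - 8 = 8 \cdot 16 \left(-9\right) - 8 = 128 \left(-9\right) - 8 = -1152 - 8 = -1160$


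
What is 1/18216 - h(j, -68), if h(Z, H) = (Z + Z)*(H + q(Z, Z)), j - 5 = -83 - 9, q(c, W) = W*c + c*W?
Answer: 47765630881/18216 ≈ 2.6222e+6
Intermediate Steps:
q(c, W) = 2*W*c (q(c, W) = W*c + W*c = 2*W*c)
j = -87 (j = 5 + (-83 - 9) = 5 - 92 = -87)
h(Z, H) = 2*Z*(H + 2*Z²) (h(Z, H) = (Z + Z)*(H + 2*Z*Z) = (2*Z)*(H + 2*Z²) = 2*Z*(H + 2*Z²))
1/18216 - h(j, -68) = 1/18216 - 2*(-87)*(-68 + 2*(-87)²) = 1/18216 - 2*(-87)*(-68 + 2*7569) = 1/18216 - 2*(-87)*(-68 + 15138) = 1/18216 - 2*(-87)*15070 = 1/18216 - 1*(-2622180) = 1/18216 + 2622180 = 47765630881/18216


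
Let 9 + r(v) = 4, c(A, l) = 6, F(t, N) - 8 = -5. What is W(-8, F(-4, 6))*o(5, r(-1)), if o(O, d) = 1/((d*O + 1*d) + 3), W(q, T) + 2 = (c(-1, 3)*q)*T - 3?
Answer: 149/27 ≈ 5.5185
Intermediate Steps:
F(t, N) = 3 (F(t, N) = 8 - 5 = 3)
r(v) = -5 (r(v) = -9 + 4 = -5)
W(q, T) = -5 + 6*T*q (W(q, T) = -2 + ((6*q)*T - 3) = -2 + (6*T*q - 3) = -2 + (-3 + 6*T*q) = -5 + 6*T*q)
o(O, d) = 1/(3 + d + O*d) (o(O, d) = 1/((O*d + d) + 3) = 1/((d + O*d) + 3) = 1/(3 + d + O*d))
W(-8, F(-4, 6))*o(5, r(-1)) = (-5 + 6*3*(-8))/(3 - 5 + 5*(-5)) = (-5 - 144)/(3 - 5 - 25) = -149/(-27) = -149*(-1/27) = 149/27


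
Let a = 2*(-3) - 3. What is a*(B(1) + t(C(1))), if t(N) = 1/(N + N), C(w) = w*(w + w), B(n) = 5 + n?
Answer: -225/4 ≈ -56.250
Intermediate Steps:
C(w) = 2*w**2 (C(w) = w*(2*w) = 2*w**2)
t(N) = 1/(2*N)
a = -9 (a = -6 - 3 = -9)
a*(B(1) + t(C(1))) = -9*((5 + 1) + 1/(2*((2*1**2)))) = -9*(6 + 1/(2*((2*1)))) = -9*(6 + (1/2)/2) = -9*(6 + (1/2)*(1/2)) = -9*(6 + 1/4) = -9*25/4 = -225/4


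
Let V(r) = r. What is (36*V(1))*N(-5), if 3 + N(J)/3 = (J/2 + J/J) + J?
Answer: -1026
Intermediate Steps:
N(J) = -6 + 9*J/2 (N(J) = -9 + 3*((J/2 + J/J) + J) = -9 + 3*((J*(½) + 1) + J) = -9 + 3*((J/2 + 1) + J) = -9 + 3*((1 + J/2) + J) = -9 + 3*(1 + 3*J/2) = -9 + (3 + 9*J/2) = -6 + 9*J/2)
(36*V(1))*N(-5) = (36*1)*(-6 + (9/2)*(-5)) = 36*(-6 - 45/2) = 36*(-57/2) = -1026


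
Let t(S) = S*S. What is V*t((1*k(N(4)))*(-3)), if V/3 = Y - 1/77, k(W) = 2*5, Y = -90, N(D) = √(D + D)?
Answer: -18713700/77 ≈ -2.4304e+5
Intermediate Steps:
N(D) = √2*√D (N(D) = √(2*D) = √2*√D)
k(W) = 10
t(S) = S²
V = -20793/77 (V = 3*(-90 - 1/77) = 3*(-6931/77) = -20793/77 ≈ -270.04)
V*t((1*k(N(4)))*(-3)) = -20793*((1*10)*(-3))²/77 = -20793*(10*(-3))²/77 = -20793/77*(-30)² = -20793/77*900 = -18713700/77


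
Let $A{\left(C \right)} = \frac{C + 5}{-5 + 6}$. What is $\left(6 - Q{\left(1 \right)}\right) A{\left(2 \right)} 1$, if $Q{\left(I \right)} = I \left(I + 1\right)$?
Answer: $28$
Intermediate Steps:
$Q{\left(I \right)} = I \left(1 + I\right)$
$A{\left(C \right)} = 5 + C$ ($A{\left(C \right)} = \frac{5 + C}{1} = \left(5 + C\right) 1 = 5 + C$)
$\left(6 - Q{\left(1 \right)}\right) A{\left(2 \right)} 1 = \left(6 - 1 \left(1 + 1\right)\right) \left(5 + 2\right) 1 = \left(6 - 1 \cdot 2\right) 7 \cdot 1 = \left(6 - 2\right) 7 \cdot 1 = 4 \cdot 7 \cdot 1 = 28 \cdot 1 = 28$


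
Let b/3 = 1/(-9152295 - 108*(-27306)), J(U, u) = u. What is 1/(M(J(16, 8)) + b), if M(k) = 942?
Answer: 2067749/1947819557 ≈ 0.0010616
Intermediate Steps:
b = -1/2067749 (b = 3/(-9152295 - 108*(-27306)) = 3/(-9152295 + 2949048) = 3/(-6203247) = 3*(-1/6203247) = -1/2067749 ≈ -4.8362e-7)
1/(M(J(16, 8)) + b) = 1/(942 - 1/2067749) = 1/(1947819557/2067749) = 2067749/1947819557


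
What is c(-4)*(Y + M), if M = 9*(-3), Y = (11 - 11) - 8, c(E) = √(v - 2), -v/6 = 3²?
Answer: -70*I*√14 ≈ -261.92*I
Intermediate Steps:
v = -54 (v = -6*3² = -6*9 = -54)
c(E) = 2*I*√14 (c(E) = √(-54 - 2) = √(-56) = 2*I*√14)
Y = -8 (Y = 0 - 8 = -8)
M = -27
c(-4)*(Y + M) = (2*I*√14)*(-8 - 27) = (2*I*√14)*(-35) = -70*I*√14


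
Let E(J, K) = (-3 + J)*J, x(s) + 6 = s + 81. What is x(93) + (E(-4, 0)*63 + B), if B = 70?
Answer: 2002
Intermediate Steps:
x(s) = 75 + s (x(s) = -6 + (s + 81) = -6 + (81 + s) = 75 + s)
E(J, K) = J*(-3 + J)
x(93) + (E(-4, 0)*63 + B) = (75 + 93) + (-4*(-3 - 4)*63 + 70) = 168 + (-4*(-7)*63 + 70) = 168 + (28*63 + 70) = 168 + (1764 + 70) = 168 + 1834 = 2002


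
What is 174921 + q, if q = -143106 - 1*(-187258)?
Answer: 219073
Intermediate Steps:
q = 44152 (q = -143106 + 187258 = 44152)
174921 + q = 174921 + 44152 = 219073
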